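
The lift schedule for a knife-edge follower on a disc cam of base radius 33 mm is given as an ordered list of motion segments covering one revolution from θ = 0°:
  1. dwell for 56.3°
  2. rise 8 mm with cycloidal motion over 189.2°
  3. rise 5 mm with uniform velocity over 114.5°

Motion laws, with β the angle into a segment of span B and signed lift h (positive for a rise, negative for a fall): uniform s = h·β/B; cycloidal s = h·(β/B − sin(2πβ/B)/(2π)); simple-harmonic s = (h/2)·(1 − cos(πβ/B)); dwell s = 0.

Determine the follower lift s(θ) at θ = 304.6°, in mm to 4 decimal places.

seg 1 [0°–56.3°] dwell: s stays 0.0000
seg 2 [56.3°–245.5°] cycloidal, h=8: full span → s += 8 → s = 8.0000
seg 3 [245.5°–360°] uniform, h=5: θ=304.6° here. β=59.1, B=114.5. 5·59.1/114.5 = 2.5808 → s = 10.5808

10.5808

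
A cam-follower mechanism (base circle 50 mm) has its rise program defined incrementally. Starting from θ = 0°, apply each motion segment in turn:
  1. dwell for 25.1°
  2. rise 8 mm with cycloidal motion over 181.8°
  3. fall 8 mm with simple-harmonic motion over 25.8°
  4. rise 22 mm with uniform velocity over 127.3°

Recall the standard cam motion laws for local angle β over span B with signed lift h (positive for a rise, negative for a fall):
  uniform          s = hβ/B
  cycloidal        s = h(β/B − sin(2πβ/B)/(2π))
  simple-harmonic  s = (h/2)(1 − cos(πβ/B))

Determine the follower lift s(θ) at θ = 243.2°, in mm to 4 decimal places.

seg 1 [0°–25.1°] dwell: s stays 0.0000
seg 2 [25.1°–206.9°] cycloidal, h=8: full span → s += 8 → s = 8.0000
seg 3 [206.9°–232.7°] simple-harmonic, h=-8: full span → s += -8 → s = 0.0000
seg 4 [232.7°–360°] uniform, h=22: θ=243.2° here. β=10.5, B=127.3. 22·10.5/127.3 = 1.8146 → s = 1.8146

1.8146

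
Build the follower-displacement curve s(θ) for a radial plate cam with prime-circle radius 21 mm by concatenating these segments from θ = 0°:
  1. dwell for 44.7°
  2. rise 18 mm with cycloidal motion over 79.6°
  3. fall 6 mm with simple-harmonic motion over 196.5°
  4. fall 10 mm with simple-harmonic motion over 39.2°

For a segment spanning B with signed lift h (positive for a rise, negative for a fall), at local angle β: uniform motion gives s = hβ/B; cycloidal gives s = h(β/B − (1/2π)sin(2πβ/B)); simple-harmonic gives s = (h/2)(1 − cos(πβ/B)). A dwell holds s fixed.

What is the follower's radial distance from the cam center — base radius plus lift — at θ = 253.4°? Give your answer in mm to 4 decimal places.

seg 1 [0°–44.7°] dwell: s stays 0.0000
seg 2 [44.7°–124.3°] cycloidal, h=18: full span → s += 18 → s = 18.0000
seg 3 [124.3°–320.8°] simple-harmonic, h=-6: θ=253.4° here. β=129.1, B=196.5. -6/2·(1 − cos(π·0.6570)) = -4.4204 → s = 13.5796
radial distance = base radius + s = 21 + 13.5796 = 34.5796

34.5796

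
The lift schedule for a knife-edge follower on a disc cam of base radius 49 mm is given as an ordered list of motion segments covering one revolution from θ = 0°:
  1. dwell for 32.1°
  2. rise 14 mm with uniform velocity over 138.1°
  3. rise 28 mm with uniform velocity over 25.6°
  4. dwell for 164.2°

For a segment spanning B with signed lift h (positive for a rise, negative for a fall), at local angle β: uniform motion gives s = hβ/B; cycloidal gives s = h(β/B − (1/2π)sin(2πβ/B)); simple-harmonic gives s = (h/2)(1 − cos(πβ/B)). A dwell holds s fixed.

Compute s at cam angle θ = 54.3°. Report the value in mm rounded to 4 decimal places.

seg 1 [0°–32.1°] dwell: s stays 0.0000
seg 2 [32.1°–170.2°] uniform, h=14: θ=54.3° here. β=22.2, B=138.1. 14·22.2/138.1 = 2.2505 → s = 2.2505

2.2505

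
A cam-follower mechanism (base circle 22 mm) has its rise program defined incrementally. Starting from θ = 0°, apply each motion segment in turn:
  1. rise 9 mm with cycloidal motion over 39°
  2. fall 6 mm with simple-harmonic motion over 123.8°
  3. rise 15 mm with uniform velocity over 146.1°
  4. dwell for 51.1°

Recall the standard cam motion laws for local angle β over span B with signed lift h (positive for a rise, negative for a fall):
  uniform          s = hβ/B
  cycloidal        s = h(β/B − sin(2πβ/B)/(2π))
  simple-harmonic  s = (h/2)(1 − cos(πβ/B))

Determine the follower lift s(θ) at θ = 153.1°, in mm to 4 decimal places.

seg 1 [0°–39°] cycloidal, h=9: full span → s += 9 → s = 9.0000
seg 2 [39°–162.8°] simple-harmonic, h=-6: θ=153.1° here. β=114.1, B=123.8. -6/2·(1 − cos(π·0.9216)) = -5.9096 → s = 3.0904

3.0904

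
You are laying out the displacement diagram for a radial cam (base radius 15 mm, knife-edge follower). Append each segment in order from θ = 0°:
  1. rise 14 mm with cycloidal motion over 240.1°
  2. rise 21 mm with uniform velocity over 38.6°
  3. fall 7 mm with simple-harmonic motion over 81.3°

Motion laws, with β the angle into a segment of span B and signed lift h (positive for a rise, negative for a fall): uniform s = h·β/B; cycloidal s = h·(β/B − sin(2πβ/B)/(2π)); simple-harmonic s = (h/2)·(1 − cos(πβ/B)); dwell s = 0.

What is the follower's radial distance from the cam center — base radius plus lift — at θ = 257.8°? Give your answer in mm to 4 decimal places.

seg 1 [0°–240.1°] cycloidal, h=14: full span → s += 14 → s = 14.0000
seg 2 [240.1°–278.7°] uniform, h=21: θ=257.8° here. β=17.7, B=38.6. 21·17.7/38.6 = 9.6295 → s = 23.6295
radial distance = base radius + s = 15 + 23.6295 = 38.6295

38.6295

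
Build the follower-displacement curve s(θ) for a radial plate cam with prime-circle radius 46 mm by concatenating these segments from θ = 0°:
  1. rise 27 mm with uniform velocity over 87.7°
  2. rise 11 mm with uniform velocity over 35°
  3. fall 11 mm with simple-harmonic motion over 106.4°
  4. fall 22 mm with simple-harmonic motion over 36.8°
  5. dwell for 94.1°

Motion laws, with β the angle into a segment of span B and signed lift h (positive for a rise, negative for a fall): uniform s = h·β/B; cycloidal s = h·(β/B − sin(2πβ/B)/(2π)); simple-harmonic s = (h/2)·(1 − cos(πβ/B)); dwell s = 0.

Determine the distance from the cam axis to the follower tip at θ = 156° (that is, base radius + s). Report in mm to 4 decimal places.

seg 1 [0°–87.7°] uniform, h=27: full span → s += 27 → s = 27.0000
seg 2 [87.7°–122.7°] uniform, h=11: full span → s += 11 → s = 38.0000
seg 3 [122.7°–229.1°] simple-harmonic, h=-11: θ=156° here. β=33.3, B=106.4. -11/2·(1 − cos(π·0.3130)) = -2.4511 → s = 35.5489
radial distance = base radius + s = 46 + 35.5489 = 81.5489

81.5489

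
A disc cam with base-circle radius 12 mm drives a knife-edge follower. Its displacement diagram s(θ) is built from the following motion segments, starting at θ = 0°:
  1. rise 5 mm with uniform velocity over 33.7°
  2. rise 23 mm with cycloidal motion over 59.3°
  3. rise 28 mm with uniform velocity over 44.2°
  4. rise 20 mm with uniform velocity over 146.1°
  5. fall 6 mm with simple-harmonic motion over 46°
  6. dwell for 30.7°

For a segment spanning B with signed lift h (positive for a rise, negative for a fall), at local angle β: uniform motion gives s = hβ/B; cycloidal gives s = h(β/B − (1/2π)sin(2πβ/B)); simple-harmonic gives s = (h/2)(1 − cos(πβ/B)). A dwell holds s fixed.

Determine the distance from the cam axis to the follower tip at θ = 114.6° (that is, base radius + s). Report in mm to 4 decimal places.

seg 1 [0°–33.7°] uniform, h=5: full span → s += 5 → s = 5.0000
seg 2 [33.7°–93°] cycloidal, h=23: full span → s += 23 → s = 28.0000
seg 3 [93°–137.2°] uniform, h=28: θ=114.6° here. β=21.6, B=44.2. 28·21.6/44.2 = 13.6833 → s = 41.6833
radial distance = base radius + s = 12 + 41.6833 = 53.6833

53.6833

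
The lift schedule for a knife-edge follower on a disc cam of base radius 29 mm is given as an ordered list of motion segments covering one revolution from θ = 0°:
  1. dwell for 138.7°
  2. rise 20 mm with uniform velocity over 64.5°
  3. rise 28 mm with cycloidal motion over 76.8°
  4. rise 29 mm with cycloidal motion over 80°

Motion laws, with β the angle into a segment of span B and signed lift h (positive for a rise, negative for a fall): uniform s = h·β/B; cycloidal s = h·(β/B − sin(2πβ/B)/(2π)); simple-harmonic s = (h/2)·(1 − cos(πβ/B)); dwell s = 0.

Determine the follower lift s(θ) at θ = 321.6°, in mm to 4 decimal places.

seg 1 [0°–138.7°] dwell: s stays 0.0000
seg 2 [138.7°–203.2°] uniform, h=20: full span → s += 20 → s = 20.0000
seg 3 [203.2°–280°] cycloidal, h=28: full span → s += 28 → s = 48.0000
seg 4 [280°–360°] cycloidal, h=29: θ=321.6° here. β=41.6, B=80. 29·(0.5200 − sin(2π·0.5200)/(2π)) = 15.6585 → s = 63.6585

63.6585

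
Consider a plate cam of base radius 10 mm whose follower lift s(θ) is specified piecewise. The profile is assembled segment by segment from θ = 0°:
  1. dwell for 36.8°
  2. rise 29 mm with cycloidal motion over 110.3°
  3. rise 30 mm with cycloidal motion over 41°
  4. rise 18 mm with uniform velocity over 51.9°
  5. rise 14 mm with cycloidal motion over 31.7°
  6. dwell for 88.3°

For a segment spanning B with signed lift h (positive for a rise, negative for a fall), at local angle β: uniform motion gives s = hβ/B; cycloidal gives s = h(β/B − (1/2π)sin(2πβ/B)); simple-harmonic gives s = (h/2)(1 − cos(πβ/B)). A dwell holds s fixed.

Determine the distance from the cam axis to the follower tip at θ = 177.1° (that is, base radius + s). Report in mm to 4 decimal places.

seg 1 [0°–36.8°] dwell: s stays 0.0000
seg 2 [36.8°–147.1°] cycloidal, h=29: full span → s += 29 → s = 29.0000
seg 3 [147.1°–188.1°] cycloidal, h=30: θ=177.1° here. β=30, B=41. 30·(0.7317 − sin(2π·0.7317)/(2π)) = 26.6944 → s = 55.6944
radial distance = base radius + s = 10 + 55.6944 = 65.6944

65.6944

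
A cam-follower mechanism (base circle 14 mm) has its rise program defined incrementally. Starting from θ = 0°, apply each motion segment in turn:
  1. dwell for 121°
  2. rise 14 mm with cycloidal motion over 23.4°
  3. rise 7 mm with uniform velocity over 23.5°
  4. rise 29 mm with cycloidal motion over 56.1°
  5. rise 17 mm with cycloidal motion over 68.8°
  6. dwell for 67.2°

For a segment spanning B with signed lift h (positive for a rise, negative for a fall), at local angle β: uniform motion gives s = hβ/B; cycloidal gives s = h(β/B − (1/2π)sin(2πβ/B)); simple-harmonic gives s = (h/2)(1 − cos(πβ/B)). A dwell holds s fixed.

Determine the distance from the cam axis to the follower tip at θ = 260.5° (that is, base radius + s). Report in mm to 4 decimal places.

seg 1 [0°–121°] dwell: s stays 0.0000
seg 2 [121°–144.4°] cycloidal, h=14: full span → s += 14 → s = 14.0000
seg 3 [144.4°–167.9°] uniform, h=7: full span → s += 7 → s = 21.0000
seg 4 [167.9°–224°] cycloidal, h=29: full span → s += 29 → s = 50.0000
seg 5 [224°–292.8°] cycloidal, h=17: θ=260.5° here. β=36.5, B=68.8. 17·(0.5305 − sin(2π·0.5305)/(2π)) = 9.5346 → s = 59.5346
radial distance = base radius + s = 14 + 59.5346 = 73.5346

73.5346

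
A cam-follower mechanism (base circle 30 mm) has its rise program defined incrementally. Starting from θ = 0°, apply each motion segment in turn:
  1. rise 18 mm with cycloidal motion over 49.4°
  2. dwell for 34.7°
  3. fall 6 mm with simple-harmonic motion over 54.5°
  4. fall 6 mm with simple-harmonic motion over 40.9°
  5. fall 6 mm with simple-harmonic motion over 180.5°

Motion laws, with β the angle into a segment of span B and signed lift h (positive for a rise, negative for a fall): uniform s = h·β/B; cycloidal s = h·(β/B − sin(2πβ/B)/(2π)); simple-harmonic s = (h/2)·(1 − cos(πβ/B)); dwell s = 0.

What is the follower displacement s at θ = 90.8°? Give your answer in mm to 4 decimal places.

seg 1 [0°–49.4°] cycloidal, h=18: full span → s += 18 → s = 18.0000
seg 2 [49.4°–84.1°] dwell: s stays 18.0000
seg 3 [84.1°–138.6°] simple-harmonic, h=-6: θ=90.8° here. β=6.7, B=54.5. -6/2·(1 − cos(π·0.1229)) = -0.2210 → s = 17.7790

17.7790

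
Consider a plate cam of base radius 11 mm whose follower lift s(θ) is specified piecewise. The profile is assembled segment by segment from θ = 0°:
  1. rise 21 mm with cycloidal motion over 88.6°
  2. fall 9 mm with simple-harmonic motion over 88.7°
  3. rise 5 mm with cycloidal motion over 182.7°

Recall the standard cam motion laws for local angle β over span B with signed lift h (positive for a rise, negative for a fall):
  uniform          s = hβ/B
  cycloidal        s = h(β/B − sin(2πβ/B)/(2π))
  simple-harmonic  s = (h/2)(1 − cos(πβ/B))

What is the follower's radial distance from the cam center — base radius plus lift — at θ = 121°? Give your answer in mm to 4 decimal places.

seg 1 [0°–88.6°] cycloidal, h=21: full span → s += 21 → s = 21.0000
seg 2 [88.6°–177.3°] simple-harmonic, h=-9: θ=121° here. β=32.4, B=88.7. -9/2·(1 − cos(π·0.3653)) = -2.6517 → s = 18.3483
radial distance = base radius + s = 11 + 18.3483 = 29.3483

29.3483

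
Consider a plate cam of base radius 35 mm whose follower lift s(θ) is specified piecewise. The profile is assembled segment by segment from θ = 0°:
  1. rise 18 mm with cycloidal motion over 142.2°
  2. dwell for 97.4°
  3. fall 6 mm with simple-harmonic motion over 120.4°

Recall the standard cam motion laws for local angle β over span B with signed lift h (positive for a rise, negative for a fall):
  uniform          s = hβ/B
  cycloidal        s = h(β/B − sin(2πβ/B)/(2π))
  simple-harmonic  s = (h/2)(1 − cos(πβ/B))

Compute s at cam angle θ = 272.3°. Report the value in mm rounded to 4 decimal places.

seg 1 [0°–142.2°] cycloidal, h=18: full span → s += 18 → s = 18.0000
seg 2 [142.2°–239.6°] dwell: s stays 18.0000
seg 3 [239.6°–360°] simple-harmonic, h=-6: θ=272.3° here. β=32.7, B=120.4. -6/2·(1 − cos(π·0.2716)) = -1.0274 → s = 16.9726

16.9726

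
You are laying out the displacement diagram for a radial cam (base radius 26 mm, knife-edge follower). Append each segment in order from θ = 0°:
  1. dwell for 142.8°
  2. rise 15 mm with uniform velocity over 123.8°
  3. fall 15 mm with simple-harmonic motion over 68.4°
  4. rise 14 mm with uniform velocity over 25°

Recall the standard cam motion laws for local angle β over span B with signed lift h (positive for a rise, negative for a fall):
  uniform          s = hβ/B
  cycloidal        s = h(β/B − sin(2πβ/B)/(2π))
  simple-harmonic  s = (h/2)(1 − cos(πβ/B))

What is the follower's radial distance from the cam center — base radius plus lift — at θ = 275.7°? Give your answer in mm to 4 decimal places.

seg 1 [0°–142.8°] dwell: s stays 0.0000
seg 2 [142.8°–266.6°] uniform, h=15: full span → s += 15 → s = 15.0000
seg 3 [266.6°–335°] simple-harmonic, h=-15: θ=275.7° here. β=9.1, B=68.4. -15/2·(1 − cos(π·0.1330)) = -0.6456 → s = 14.3544
radial distance = base radius + s = 26 + 14.3544 = 40.3544

40.3544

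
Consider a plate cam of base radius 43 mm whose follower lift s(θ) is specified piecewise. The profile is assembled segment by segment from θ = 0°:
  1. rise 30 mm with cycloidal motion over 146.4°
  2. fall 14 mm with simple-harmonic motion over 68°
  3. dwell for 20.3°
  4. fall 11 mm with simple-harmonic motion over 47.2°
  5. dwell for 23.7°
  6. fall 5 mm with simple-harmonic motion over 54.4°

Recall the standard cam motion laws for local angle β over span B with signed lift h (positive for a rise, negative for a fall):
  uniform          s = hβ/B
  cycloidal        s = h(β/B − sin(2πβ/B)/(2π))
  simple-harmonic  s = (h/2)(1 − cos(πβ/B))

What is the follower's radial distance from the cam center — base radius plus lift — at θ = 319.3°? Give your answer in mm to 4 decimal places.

seg 1 [0°–146.4°] cycloidal, h=30: full span → s += 30 → s = 30.0000
seg 2 [146.4°–214.4°] simple-harmonic, h=-14: full span → s += -14 → s = 16.0000
seg 3 [214.4°–234.7°] dwell: s stays 16.0000
seg 4 [234.7°–281.9°] simple-harmonic, h=-11: full span → s += -11 → s = 5.0000
seg 5 [281.9°–305.6°] dwell: s stays 5.0000
seg 6 [305.6°–360°] simple-harmonic, h=-5: θ=319.3° here. β=13.7, B=54.4. -5/2·(1 − cos(π·0.2518)) = -0.7425 → s = 4.2575
radial distance = base radius + s = 43 + 4.2575 = 47.2575

47.2575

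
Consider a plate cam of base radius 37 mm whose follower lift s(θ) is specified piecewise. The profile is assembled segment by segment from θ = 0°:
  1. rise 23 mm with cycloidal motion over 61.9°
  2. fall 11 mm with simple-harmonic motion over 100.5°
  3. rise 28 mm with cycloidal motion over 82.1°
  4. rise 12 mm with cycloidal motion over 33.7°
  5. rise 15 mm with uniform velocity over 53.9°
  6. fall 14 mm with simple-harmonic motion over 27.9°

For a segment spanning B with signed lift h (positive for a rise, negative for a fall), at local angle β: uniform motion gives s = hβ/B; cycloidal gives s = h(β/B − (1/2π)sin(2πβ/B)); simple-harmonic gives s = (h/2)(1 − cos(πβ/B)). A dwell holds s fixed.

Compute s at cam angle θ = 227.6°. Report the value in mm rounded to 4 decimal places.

seg 1 [0°–61.9°] cycloidal, h=23: full span → s += 23 → s = 23.0000
seg 2 [61.9°–162.4°] simple-harmonic, h=-11: full span → s += -11 → s = 12.0000
seg 3 [162.4°–244.5°] cycloidal, h=28: θ=227.6° here. β=65.2, B=82.1. 28·(0.7942 − sin(2π·0.7942)/(2π)) = 26.5222 → s = 38.5222

38.5222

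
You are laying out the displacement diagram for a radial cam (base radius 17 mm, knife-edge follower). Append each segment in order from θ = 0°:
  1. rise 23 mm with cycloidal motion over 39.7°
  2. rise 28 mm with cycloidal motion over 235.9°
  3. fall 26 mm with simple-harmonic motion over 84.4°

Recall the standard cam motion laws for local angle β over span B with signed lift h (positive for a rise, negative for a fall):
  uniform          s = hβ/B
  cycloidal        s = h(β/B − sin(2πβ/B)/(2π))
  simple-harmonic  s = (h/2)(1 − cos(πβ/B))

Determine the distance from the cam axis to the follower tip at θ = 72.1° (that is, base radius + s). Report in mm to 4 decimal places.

seg 1 [0°–39.7°] cycloidal, h=23: full span → s += 23 → s = 23.0000
seg 2 [39.7°–275.6°] cycloidal, h=28: θ=72.1° here. β=32.4, B=235.9. 28·(0.1373 − sin(2π·0.1373)/(2π)) = 0.4599 → s = 23.4599
radial distance = base radius + s = 17 + 23.4599 = 40.4599

40.4599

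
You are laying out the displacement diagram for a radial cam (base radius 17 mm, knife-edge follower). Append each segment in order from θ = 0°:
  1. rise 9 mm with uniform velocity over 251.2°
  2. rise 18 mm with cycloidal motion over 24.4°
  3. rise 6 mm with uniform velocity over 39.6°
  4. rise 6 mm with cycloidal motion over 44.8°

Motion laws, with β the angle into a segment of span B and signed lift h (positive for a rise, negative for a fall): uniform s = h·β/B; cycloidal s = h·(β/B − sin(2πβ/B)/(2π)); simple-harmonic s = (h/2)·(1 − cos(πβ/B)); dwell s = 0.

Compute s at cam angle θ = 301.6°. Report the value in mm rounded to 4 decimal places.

seg 1 [0°–251.2°] uniform, h=9: full span → s += 9 → s = 9.0000
seg 2 [251.2°–275.6°] cycloidal, h=18: full span → s += 18 → s = 27.0000
seg 3 [275.6°–315.2°] uniform, h=6: θ=301.6° here. β=26, B=39.6. 6·26/39.6 = 3.9394 → s = 30.9394

30.9394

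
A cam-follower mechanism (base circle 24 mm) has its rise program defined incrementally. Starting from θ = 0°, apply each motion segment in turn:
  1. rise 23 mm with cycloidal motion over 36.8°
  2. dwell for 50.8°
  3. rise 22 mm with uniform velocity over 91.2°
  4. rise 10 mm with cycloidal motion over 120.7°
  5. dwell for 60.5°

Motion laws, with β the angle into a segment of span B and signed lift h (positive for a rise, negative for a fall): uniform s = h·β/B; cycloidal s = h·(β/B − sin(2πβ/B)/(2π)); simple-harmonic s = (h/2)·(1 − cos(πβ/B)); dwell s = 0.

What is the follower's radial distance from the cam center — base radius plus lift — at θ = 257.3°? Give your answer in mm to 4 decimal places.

seg 1 [0°–36.8°] cycloidal, h=23: full span → s += 23 → s = 23.0000
seg 2 [36.8°–87.6°] dwell: s stays 23.0000
seg 3 [87.6°–178.8°] uniform, h=22: full span → s += 22 → s = 45.0000
seg 4 [178.8°–299.5°] cycloidal, h=10: θ=257.3° here. β=78.5, B=120.7. 10·(0.6504 − sin(2π·0.6504)/(2π)) = 7.7935 → s = 52.7935
radial distance = base radius + s = 24 + 52.7935 = 76.7935

76.7935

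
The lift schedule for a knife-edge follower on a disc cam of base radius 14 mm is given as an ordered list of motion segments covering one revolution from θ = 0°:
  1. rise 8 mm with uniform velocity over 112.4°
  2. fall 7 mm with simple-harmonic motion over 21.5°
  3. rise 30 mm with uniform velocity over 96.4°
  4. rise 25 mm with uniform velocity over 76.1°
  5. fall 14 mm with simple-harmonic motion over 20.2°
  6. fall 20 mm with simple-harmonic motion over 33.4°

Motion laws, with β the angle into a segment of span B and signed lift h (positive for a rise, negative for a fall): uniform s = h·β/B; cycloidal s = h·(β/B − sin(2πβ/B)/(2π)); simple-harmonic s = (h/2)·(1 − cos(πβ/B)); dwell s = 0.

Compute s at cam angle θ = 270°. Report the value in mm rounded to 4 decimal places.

seg 1 [0°–112.4°] uniform, h=8: full span → s += 8 → s = 8.0000
seg 2 [112.4°–133.9°] simple-harmonic, h=-7: full span → s += -7 → s = 1.0000
seg 3 [133.9°–230.3°] uniform, h=30: full span → s += 30 → s = 31.0000
seg 4 [230.3°–306.4°] uniform, h=25: θ=270° here. β=39.7, B=76.1. 25·39.7/76.1 = 13.0420 → s = 44.0420

44.0420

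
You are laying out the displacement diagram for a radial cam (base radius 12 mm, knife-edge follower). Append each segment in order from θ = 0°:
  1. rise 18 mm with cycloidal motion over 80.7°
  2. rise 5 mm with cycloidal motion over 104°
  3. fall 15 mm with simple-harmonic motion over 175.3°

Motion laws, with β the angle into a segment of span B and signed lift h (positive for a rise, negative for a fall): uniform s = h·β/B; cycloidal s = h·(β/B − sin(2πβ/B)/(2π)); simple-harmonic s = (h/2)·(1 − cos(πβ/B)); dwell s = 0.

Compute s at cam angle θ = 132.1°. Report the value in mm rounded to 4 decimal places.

seg 1 [0°–80.7°] cycloidal, h=18: full span → s += 18 → s = 18.0000
seg 2 [80.7°–184.7°] cycloidal, h=5: θ=132.1° here. β=51.4, B=104. 5·(0.4942 − sin(2π·0.4942)/(2π)) = 2.4423 → s = 20.4423

20.4423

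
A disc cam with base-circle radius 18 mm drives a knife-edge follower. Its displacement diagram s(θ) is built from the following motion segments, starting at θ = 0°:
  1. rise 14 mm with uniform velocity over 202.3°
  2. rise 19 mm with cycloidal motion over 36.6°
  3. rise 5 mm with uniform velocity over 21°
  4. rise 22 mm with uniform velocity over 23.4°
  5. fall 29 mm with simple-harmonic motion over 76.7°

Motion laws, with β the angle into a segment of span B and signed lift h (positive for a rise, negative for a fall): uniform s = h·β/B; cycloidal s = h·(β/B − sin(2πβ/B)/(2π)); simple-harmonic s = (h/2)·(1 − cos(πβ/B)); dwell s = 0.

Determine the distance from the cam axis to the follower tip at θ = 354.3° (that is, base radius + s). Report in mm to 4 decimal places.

seg 1 [0°–202.3°] uniform, h=14: full span → s += 14 → s = 14.0000
seg 2 [202.3°–238.9°] cycloidal, h=19: full span → s += 19 → s = 33.0000
seg 3 [238.9°–259.9°] uniform, h=5: full span → s += 5 → s = 38.0000
seg 4 [259.9°–283.3°] uniform, h=22: full span → s += 22 → s = 60.0000
seg 5 [283.3°–360°] simple-harmonic, h=-29: θ=354.3° here. β=71, B=76.7. -29/2·(1 − cos(π·0.9257)) = -28.6066 → s = 31.3934
radial distance = base radius + s = 18 + 31.3934 = 49.3934

49.3934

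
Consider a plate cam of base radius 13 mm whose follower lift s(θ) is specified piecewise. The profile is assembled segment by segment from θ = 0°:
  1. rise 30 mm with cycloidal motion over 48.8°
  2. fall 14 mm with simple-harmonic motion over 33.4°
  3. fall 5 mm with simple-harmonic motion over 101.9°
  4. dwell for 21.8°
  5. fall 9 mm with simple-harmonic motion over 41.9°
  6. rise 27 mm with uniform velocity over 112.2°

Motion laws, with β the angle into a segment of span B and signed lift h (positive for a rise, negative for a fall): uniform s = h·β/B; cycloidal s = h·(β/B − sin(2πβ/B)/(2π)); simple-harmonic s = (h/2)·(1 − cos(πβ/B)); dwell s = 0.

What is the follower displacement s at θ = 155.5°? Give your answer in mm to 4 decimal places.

seg 1 [0°–48.8°] cycloidal, h=30: full span → s += 30 → s = 30.0000
seg 2 [48.8°–82.2°] simple-harmonic, h=-14: full span → s += -14 → s = 16.0000
seg 3 [82.2°–184.1°] simple-harmonic, h=-5: θ=155.5° here. β=73.3, B=101.9. -5/2·(1 − cos(π·0.7193)) = -4.0895 → s = 11.9105

11.9105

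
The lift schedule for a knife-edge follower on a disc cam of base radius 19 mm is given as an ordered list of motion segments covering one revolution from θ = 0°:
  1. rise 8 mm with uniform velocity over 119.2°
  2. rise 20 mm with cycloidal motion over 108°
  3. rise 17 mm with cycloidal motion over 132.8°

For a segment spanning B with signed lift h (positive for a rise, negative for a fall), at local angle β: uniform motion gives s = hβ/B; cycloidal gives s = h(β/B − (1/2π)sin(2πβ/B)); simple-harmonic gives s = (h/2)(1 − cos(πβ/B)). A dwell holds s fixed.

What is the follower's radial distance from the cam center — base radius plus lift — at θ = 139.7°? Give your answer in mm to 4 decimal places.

seg 1 [0°–119.2°] uniform, h=8: full span → s += 8 → s = 8.0000
seg 2 [119.2°–227.2°] cycloidal, h=20: θ=139.7° here. β=20.5, B=108. 20·(0.1898 − sin(2π·0.1898)/(2π)) = 0.8381 → s = 8.8381
radial distance = base radius + s = 19 + 8.8381 = 27.8381

27.8381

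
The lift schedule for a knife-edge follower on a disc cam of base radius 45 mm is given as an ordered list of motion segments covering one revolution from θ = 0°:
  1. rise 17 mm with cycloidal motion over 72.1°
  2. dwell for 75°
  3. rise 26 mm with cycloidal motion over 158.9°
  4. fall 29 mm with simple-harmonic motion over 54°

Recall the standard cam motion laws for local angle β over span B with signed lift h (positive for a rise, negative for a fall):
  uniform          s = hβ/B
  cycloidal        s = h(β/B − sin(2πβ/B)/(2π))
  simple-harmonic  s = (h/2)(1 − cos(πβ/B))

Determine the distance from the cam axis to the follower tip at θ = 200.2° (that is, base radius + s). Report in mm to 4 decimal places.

seg 1 [0°–72.1°] cycloidal, h=17: full span → s += 17 → s = 17.0000
seg 2 [72.1°–147.1°] dwell: s stays 17.0000
seg 3 [147.1°–306°] cycloidal, h=26: θ=200.2° here. β=53.1, B=158.9. 26·(0.3342 − sin(2π·0.3342)/(2π)) = 5.1158 → s = 22.1158
radial distance = base radius + s = 45 + 22.1158 = 67.1158

67.1158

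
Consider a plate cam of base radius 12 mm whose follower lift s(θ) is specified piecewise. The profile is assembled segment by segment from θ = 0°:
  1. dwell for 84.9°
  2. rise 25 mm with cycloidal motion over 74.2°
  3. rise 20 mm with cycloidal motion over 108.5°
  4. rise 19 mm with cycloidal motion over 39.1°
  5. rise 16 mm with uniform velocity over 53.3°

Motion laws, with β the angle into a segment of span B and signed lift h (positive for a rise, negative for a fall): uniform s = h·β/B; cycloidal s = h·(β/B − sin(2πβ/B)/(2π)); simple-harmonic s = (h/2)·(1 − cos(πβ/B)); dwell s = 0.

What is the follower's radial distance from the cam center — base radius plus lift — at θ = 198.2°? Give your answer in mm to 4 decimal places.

seg 1 [0°–84.9°] dwell: s stays 0.0000
seg 2 [84.9°–159.1°] cycloidal, h=25: full span → s += 25 → s = 25.0000
seg 3 [159.1°–267.6°] cycloidal, h=20: θ=198.2° here. β=39.1, B=108.5. 20·(0.3604 − sin(2π·0.3604)/(2π)) = 4.7595 → s = 29.7595
radial distance = base radius + s = 12 + 29.7595 = 41.7595

41.7595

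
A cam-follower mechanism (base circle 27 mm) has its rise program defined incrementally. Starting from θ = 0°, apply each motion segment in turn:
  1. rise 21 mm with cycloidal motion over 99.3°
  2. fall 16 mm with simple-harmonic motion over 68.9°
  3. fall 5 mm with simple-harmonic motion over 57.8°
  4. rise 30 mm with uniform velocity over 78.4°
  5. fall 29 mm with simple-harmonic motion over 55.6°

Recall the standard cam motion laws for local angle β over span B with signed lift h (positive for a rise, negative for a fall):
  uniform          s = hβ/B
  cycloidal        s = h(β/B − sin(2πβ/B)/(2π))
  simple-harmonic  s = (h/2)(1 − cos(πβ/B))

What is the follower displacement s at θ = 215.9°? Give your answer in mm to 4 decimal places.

seg 1 [0°–99.3°] cycloidal, h=21: full span → s += 21 → s = 21.0000
seg 2 [99.3°–168.2°] simple-harmonic, h=-16: full span → s += -16 → s = 5.0000
seg 3 [168.2°–226°] simple-harmonic, h=-5: θ=215.9° here. β=47.7, B=57.8. -5/2·(1 − cos(π·0.8253)) = -4.6327 → s = 0.3673

0.3673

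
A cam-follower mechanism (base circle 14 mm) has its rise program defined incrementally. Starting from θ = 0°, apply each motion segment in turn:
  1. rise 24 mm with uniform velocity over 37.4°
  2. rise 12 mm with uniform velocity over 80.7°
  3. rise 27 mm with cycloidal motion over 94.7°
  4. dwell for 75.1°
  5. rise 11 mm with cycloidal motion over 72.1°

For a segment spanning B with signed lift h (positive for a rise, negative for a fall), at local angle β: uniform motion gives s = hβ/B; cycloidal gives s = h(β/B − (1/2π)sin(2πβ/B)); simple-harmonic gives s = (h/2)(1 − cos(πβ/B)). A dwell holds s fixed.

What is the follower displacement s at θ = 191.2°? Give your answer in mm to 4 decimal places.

seg 1 [0°–37.4°] uniform, h=24: full span → s += 24 → s = 24.0000
seg 2 [37.4°–118.1°] uniform, h=12: full span → s += 12 → s = 36.0000
seg 3 [118.1°–212.8°] cycloidal, h=27: θ=191.2° here. β=73.1, B=94.7. 27·(0.7719 − sin(2π·0.7719)/(2π)) = 25.0981 → s = 61.0981

61.0981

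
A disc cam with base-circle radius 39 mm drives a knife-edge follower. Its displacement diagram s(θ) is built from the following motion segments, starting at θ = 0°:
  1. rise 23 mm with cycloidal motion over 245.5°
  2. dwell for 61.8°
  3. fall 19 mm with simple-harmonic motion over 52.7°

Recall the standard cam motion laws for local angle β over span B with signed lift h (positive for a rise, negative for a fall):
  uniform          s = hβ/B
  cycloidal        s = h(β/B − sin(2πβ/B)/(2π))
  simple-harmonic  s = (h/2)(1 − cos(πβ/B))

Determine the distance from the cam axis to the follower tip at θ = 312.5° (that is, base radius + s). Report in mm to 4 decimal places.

seg 1 [0°–245.5°] cycloidal, h=23: full span → s += 23 → s = 23.0000
seg 2 [245.5°–307.3°] dwell: s stays 23.0000
seg 3 [307.3°–360°] simple-harmonic, h=-19: θ=312.5° here. β=5.2, B=52.7. -19/2·(1 − cos(π·0.0987)) = -0.4528 → s = 22.5472
radial distance = base radius + s = 39 + 22.5472 = 61.5472

61.5472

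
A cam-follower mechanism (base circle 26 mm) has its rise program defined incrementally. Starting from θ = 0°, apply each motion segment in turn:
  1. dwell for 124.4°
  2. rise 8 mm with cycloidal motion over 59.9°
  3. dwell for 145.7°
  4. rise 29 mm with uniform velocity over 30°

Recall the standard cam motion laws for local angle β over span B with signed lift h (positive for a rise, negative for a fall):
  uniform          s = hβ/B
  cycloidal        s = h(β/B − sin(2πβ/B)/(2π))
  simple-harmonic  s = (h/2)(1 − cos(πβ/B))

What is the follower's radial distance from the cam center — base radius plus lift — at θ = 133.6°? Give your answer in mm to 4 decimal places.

seg 1 [0°–124.4°] dwell: s stays 0.0000
seg 2 [124.4°–184.3°] cycloidal, h=8: θ=133.6° here. β=9.2, B=59.9. 8·(0.1536 − sin(2π·0.1536)/(2π)) = 0.1820 → s = 0.1820
radial distance = base radius + s = 26 + 0.1820 = 26.1820

26.1820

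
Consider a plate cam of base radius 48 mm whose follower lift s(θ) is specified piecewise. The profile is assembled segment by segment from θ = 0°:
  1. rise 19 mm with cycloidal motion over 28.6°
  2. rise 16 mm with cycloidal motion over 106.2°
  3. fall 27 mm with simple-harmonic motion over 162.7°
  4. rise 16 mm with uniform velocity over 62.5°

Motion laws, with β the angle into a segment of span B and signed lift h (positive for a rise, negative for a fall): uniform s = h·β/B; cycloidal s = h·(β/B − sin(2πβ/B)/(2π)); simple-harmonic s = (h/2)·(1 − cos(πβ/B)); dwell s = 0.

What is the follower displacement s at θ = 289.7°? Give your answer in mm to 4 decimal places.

seg 1 [0°–28.6°] cycloidal, h=19: full span → s += 19 → s = 19.0000
seg 2 [28.6°–134.8°] cycloidal, h=16: full span → s += 16 → s = 35.0000
seg 3 [134.8°–297.5°] simple-harmonic, h=-27: θ=289.7° here. β=154.9, B=162.7. -27/2·(1 − cos(π·0.9521)) = -26.8472 → s = 8.1528

8.1528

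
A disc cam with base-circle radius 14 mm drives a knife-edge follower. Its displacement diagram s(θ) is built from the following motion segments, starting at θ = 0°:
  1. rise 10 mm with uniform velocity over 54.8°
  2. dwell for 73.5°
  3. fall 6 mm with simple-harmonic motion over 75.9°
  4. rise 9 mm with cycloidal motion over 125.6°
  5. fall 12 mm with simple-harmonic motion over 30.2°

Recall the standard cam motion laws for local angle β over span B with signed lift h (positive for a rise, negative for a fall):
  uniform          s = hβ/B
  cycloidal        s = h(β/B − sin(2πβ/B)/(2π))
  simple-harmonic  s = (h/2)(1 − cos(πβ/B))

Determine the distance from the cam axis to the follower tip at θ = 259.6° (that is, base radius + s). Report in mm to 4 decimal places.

seg 1 [0°–54.8°] uniform, h=10: full span → s += 10 → s = 10.0000
seg 2 [54.8°–128.3°] dwell: s stays 10.0000
seg 3 [128.3°–204.2°] simple-harmonic, h=-6: full span → s += -6 → s = 4.0000
seg 4 [204.2°–329.8°] cycloidal, h=9: θ=259.6° here. β=55.4, B=125.6. 9·(0.4411 − sin(2π·0.4411)/(2π)) = 3.4515 → s = 7.4515
radial distance = base radius + s = 14 + 7.4515 = 21.4515

21.4515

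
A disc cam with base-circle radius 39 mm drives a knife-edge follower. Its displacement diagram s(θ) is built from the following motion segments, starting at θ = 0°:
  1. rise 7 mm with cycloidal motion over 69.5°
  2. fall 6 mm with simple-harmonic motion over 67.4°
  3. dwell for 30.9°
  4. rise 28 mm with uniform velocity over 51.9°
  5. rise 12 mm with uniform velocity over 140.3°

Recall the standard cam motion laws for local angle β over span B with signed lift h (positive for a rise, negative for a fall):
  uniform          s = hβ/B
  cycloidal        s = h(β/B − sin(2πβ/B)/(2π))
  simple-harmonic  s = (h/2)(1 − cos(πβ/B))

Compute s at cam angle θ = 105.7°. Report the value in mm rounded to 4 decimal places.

seg 1 [0°–69.5°] cycloidal, h=7: full span → s += 7 → s = 7.0000
seg 2 [69.5°–136.9°] simple-harmonic, h=-6: θ=105.7° here. β=36.2, B=67.4. -6/2·(1 − cos(π·0.5371)) = -3.3488 → s = 3.6512

3.6512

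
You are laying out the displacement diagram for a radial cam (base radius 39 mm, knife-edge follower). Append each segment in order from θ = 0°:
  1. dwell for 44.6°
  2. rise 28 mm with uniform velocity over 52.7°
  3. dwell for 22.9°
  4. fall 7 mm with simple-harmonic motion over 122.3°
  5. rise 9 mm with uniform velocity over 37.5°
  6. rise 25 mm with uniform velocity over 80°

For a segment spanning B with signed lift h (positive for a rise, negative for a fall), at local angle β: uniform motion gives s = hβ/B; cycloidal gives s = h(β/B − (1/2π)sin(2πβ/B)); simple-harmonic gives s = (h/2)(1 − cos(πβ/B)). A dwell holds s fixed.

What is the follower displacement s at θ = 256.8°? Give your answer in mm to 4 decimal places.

seg 1 [0°–44.6°] dwell: s stays 0.0000
seg 2 [44.6°–97.3°] uniform, h=28: full span → s += 28 → s = 28.0000
seg 3 [97.3°–120.2°] dwell: s stays 28.0000
seg 4 [120.2°–242.5°] simple-harmonic, h=-7: full span → s += -7 → s = 21.0000
seg 5 [242.5°–280°] uniform, h=9: θ=256.8° here. β=14.3, B=37.5. 9·14.3/37.5 = 3.4320 → s = 24.4320

24.4320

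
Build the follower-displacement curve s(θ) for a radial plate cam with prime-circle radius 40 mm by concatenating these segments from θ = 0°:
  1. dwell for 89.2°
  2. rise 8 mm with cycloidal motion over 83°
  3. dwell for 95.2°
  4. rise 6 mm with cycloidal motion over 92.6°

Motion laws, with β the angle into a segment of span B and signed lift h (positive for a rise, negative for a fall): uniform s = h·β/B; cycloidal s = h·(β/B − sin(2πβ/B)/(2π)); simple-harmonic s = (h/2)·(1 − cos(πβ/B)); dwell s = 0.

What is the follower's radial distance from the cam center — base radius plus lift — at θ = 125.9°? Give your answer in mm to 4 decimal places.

seg 1 [0°–89.2°] dwell: s stays 0.0000
seg 2 [89.2°–172.2°] cycloidal, h=8: θ=125.9° here. β=36.7, B=83. 8·(0.4422 − sin(2π·0.4422)/(2π)) = 3.0848 → s = 3.0848
radial distance = base radius + s = 40 + 3.0848 = 43.0848

43.0848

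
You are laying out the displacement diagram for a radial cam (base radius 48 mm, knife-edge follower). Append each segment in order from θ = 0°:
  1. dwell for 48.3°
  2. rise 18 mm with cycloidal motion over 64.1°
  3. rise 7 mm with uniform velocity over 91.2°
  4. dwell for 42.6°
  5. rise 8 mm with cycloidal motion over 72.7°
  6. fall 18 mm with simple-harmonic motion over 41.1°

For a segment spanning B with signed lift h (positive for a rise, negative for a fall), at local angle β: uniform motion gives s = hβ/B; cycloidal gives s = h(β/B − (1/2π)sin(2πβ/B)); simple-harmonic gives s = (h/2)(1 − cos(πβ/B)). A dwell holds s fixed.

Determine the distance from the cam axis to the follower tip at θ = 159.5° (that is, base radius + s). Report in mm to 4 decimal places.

seg 1 [0°–48.3°] dwell: s stays 0.0000
seg 2 [48.3°–112.4°] cycloidal, h=18: full span → s += 18 → s = 18.0000
seg 3 [112.4°–203.6°] uniform, h=7: θ=159.5° here. β=47.1, B=91.2. 7·47.1/91.2 = 3.6151 → s = 21.6151
radial distance = base radius + s = 48 + 21.6151 = 69.6151

69.6151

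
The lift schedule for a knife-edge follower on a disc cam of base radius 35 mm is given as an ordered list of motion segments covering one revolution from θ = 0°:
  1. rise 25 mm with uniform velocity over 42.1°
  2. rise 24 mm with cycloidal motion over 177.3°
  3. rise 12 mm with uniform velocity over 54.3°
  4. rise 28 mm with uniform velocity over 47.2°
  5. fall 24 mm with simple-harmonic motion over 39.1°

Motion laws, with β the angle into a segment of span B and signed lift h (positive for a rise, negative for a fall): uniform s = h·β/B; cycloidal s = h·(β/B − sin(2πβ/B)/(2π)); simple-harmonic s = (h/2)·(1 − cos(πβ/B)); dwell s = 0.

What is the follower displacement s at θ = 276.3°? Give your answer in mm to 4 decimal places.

seg 1 [0°–42.1°] uniform, h=25: full span → s += 25 → s = 25.0000
seg 2 [42.1°–219.4°] cycloidal, h=24: full span → s += 24 → s = 49.0000
seg 3 [219.4°–273.7°] uniform, h=12: full span → s += 12 → s = 61.0000
seg 4 [273.7°–320.9°] uniform, h=28: θ=276.3° here. β=2.6, B=47.2. 28·2.6/47.2 = 1.5424 → s = 62.5424

62.5424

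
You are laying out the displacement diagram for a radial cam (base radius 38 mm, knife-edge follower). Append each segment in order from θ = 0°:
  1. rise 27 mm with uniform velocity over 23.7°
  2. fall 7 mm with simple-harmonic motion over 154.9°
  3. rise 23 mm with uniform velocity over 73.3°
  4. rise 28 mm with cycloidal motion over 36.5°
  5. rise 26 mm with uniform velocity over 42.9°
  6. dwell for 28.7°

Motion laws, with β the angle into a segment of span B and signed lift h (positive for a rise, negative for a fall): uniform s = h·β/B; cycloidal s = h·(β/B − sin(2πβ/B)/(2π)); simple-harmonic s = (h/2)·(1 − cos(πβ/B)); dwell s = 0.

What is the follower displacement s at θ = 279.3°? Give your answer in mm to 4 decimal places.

seg 1 [0°–23.7°] uniform, h=27: full span → s += 27 → s = 27.0000
seg 2 [23.7°–178.6°] simple-harmonic, h=-7: full span → s += -7 → s = 20.0000
seg 3 [178.6°–251.9°] uniform, h=23: full span → s += 23 → s = 43.0000
seg 4 [251.9°–288.4°] cycloidal, h=28: θ=279.3° here. β=27.4, B=36.5. 28·(0.7507 − sin(2π·0.7507)/(2π)) = 25.4755 → s = 68.4755

68.4755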